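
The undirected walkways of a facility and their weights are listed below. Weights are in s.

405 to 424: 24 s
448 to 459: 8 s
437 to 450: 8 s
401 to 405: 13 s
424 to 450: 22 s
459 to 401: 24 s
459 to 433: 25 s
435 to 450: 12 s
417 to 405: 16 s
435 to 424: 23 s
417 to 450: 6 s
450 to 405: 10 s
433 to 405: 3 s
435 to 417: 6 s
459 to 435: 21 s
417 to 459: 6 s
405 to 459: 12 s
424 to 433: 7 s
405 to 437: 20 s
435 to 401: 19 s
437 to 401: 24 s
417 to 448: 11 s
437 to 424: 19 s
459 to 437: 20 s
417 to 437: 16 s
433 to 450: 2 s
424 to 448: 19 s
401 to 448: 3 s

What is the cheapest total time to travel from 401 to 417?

14 s

Running Dijkstra from 401:
401: 0
448: 3  (via 401)
459: 11  (via 448)
405: 13  (via 401)
417: 14  (via 448)
Shortest route: 401 → 448 → 417 = 14 s.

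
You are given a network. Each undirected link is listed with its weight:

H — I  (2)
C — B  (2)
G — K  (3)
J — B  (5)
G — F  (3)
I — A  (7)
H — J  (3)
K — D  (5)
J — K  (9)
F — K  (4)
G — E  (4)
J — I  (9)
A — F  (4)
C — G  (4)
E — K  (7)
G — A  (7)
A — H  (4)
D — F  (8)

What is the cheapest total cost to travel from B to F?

9

Settle nodes by increasing distance from B:
B: 0
C: 2  (via B)
J: 5  (via B)
G: 6  (via C)
H: 8  (via J)
F: 9  (via G)
Shortest route: B–C–G–F = 9.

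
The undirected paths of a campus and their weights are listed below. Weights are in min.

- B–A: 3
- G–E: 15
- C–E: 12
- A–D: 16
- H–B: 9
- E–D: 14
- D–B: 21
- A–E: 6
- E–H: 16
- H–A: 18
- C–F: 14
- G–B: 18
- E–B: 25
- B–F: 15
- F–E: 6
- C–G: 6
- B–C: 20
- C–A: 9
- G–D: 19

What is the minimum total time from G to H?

27 min

Shortest distances from G:
G: 0
C: 6  (via G)
A: 15  (via C)
E: 15  (via G)
B: 18  (via G)
D: 19  (via G)
F: 20  (via C)
H: 27  (via B)
Shortest route: G → B → H = 27 min.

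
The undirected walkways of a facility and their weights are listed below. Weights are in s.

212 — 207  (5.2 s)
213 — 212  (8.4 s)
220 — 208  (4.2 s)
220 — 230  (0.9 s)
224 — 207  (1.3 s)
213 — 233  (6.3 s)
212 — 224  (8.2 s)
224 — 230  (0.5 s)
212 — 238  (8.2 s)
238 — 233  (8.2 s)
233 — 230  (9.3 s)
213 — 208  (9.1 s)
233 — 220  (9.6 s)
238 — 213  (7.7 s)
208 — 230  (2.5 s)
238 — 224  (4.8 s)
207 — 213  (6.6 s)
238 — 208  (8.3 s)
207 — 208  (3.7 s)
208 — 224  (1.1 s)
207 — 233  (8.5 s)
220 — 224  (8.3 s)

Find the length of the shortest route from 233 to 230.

Settle nodes by increasing distance from 233:
233: 0
213: 6.3  (via 233)
238: 8.2  (via 233)
207: 8.5  (via 233)
230: 9.3  (via 233)
Shortest route: 233–230 = 9.3 s.

9.3 s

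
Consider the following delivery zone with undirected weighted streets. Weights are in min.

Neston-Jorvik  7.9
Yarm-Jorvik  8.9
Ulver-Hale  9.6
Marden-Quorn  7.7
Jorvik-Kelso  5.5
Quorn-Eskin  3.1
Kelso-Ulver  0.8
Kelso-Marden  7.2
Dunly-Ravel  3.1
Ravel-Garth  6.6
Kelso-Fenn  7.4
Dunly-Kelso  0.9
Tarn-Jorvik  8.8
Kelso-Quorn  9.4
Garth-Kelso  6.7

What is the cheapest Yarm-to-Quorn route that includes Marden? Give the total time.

29.3 min

Best Yarm to Marden: Yarm–Jorvik–Kelso–Marden costing 21.6
Best Marden to Quorn: Marden–Quorn costing 7.7
Total via Marden: 21.6 + 7.7 = 29.3 min.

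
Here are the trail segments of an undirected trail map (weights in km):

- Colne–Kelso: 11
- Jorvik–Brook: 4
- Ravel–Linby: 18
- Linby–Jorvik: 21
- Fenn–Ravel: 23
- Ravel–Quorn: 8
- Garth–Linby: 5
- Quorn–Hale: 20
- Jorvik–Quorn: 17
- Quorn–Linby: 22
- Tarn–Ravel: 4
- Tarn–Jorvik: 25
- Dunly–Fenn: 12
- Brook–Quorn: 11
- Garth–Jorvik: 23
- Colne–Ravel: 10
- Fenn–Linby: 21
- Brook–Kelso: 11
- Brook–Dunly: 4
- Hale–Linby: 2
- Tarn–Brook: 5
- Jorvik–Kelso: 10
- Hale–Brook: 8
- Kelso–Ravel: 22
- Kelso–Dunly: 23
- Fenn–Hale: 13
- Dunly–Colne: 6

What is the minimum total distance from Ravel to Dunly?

13 km

Compare a few routes:
Ravel → Tarn → Brook → Dunly: 4+5+4 = 13
Ravel → Colne → Dunly: 10+6 = 16
Cheapest is Ravel → Tarn → Brook → Dunly at 13 km.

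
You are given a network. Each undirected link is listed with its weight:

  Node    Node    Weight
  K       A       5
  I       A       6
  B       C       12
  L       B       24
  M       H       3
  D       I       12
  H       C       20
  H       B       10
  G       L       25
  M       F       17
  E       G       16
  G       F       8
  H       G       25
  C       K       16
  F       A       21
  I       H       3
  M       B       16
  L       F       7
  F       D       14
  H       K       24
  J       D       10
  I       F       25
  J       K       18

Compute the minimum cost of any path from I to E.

44

Running Dijkstra from I:
I: 0
H: 3  (via I)
A: 6  (via I)
M: 6  (via H)
K: 11  (via A)
D: 12  (via I)
B: 13  (via H)
J: 22  (via D)
C: 23  (via H)
F: 23  (via M)
G: 28  (via H)
L: 30  (via F)
E: 44  (via G)
Shortest route: I → H → G → E = 44.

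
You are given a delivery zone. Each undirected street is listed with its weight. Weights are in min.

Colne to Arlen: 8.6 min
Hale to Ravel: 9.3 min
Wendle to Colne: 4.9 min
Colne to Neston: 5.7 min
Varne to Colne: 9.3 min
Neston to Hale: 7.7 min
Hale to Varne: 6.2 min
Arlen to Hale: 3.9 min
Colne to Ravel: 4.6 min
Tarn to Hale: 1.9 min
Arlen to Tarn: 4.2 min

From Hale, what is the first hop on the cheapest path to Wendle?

Candidate routes:
Hale - Arlen - Colne - Wendle: 3.9+8.6+4.9 = 17.4
Hale - Neston - Colne - Wendle: 7.7+5.7+4.9 = 18.3
Hale - Ravel - Colne - Wendle: 9.3+4.6+4.9 = 18.8
Cheapest is Hale - Arlen - Colne - Wendle at 17.4 min.
So from Hale the first move is to Arlen.

Arlen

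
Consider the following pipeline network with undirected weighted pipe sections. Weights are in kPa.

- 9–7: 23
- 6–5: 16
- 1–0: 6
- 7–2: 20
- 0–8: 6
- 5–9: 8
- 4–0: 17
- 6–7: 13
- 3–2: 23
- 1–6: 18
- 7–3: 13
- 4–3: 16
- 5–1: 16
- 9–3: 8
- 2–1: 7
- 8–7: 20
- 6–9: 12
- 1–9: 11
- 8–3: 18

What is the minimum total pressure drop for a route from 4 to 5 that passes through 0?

Best 4 to 0: 4–0 costing 17
Shortest 0→5: 0–1–5 = 22
Total via 0: 17 + 22 = 39 kPa.

39 kPa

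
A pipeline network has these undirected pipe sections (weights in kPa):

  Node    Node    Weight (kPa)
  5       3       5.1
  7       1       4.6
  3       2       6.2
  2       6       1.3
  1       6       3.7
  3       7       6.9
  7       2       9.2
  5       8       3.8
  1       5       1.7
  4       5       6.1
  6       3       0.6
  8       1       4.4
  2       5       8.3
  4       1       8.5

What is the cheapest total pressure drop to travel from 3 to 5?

Shortest distances from 3:
3: 0
6: 0.6  (via 3)
2: 1.9  (via 6)
1: 4.3  (via 6)
5: 5.1  (via 3)
Shortest route: 3 → 5 = 5.1 kPa.

5.1 kPa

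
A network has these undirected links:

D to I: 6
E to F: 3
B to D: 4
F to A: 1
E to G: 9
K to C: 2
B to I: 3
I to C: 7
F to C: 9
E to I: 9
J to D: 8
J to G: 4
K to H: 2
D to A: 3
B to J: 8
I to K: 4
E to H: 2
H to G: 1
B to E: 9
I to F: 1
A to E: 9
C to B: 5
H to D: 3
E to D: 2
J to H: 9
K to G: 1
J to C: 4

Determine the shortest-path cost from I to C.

6

Running Dijkstra from I:
I: 0
F: 1  (via I)
A: 2  (via F)
B: 3  (via I)
E: 4  (via F)
K: 4  (via I)
D: 5  (via A)
G: 5  (via K)
C: 6  (via K)
Shortest route: I → K → C = 6.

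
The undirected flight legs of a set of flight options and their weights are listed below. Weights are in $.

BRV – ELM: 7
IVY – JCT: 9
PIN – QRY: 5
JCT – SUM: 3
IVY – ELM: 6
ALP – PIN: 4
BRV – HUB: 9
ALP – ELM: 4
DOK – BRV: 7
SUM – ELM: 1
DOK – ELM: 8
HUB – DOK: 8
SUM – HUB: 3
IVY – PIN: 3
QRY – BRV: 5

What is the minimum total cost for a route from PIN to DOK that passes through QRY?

$17

Shortest PIN→QRY: PIN–QRY = 5
Best QRY to DOK: QRY–BRV–DOK costing 12
Total via QRY: 5 + 12 = $17.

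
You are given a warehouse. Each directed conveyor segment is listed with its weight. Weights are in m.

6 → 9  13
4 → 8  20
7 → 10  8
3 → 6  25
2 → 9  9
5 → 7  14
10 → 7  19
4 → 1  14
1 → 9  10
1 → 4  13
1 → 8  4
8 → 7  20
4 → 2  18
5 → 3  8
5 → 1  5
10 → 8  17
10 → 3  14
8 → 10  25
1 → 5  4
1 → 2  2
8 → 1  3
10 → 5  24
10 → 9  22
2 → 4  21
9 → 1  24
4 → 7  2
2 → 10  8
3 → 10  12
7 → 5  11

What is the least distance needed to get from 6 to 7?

Compare a few routes:
6 - 9 - 1 - 4 - 7: 13+24+13+2 = 52
6 - 9 - 1 - 5 - 7: 13+24+4+14 = 55
6 - 9 - 1 - 8 - 7: 13+24+4+20 = 61
The minimum is 52 m via 6 - 9 - 1 - 4 - 7.

52 m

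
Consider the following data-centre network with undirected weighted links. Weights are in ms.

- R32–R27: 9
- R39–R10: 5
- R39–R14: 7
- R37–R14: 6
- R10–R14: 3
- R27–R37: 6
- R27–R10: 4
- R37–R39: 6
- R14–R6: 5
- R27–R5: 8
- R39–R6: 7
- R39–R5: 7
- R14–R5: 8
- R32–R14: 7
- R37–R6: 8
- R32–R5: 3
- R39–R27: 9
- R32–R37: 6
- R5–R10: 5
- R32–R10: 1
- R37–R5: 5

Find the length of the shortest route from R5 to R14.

7 ms

Settle nodes by increasing distance from R5:
R5: 0
R32: 3  (via R5)
R10: 4  (via R32)
R37: 5  (via R5)
R14: 7  (via R10)
Shortest route: R5–R32–R10–R14 = 7 ms.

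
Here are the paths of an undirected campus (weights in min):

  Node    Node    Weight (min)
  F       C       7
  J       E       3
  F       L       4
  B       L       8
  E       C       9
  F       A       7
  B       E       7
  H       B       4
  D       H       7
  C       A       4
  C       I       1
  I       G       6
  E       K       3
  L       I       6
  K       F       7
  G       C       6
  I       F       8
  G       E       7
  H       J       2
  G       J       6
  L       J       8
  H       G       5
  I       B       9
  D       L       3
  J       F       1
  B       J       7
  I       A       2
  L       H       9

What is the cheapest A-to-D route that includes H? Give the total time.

Best A to H: A → F → J → H costing 10
Shortest H→D: H → D = 7
Total via H: 10 + 7 = 17 min.

17 min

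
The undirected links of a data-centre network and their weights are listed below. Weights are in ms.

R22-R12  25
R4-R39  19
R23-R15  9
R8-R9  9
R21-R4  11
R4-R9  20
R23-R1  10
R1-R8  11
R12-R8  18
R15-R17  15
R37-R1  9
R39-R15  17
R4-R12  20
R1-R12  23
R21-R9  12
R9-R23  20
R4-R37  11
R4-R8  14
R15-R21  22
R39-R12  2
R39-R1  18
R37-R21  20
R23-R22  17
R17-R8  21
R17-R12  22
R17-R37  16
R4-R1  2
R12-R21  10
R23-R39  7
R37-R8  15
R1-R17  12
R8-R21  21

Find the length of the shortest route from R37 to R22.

36 ms

Candidate routes:
R37–R1–R23–R39–R12–R22: 9+10+7+2+25 = 53
R37–R4–R1–R23–R22: 11+2+10+17 = 40
R37–R1–R23–R22: 9+10+17 = 36
R37–R1–R39–R23–R22: 9+18+7+17 = 51
The minimum is 36 ms via R37–R1–R23–R22.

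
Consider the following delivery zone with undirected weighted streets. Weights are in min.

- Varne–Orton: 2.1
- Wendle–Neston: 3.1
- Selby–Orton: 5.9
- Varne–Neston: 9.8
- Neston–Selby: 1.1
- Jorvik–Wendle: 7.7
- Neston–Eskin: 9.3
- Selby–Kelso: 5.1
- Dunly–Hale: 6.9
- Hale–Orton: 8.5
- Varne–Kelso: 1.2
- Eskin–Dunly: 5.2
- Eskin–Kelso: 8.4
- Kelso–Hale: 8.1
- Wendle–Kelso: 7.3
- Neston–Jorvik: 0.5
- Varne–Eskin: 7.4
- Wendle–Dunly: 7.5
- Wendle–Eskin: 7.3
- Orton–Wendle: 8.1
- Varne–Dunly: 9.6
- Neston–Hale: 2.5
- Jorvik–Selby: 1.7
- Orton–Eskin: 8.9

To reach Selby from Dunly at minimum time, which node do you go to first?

Hale

Compare a few routes:
Dunly → Hale → Neston → Selby: 6.9+2.5+1.1 = 10.5
Dunly → Hale → Neston → Jorvik → Selby: 6.9+2.5+0.5+1.7 = 11.6
Dunly → Wendle → Neston → Selby: 7.5+3.1+1.1 = 11.7
The minimum is 10.5 min via Dunly → Hale → Neston → Selby.
So from Dunly the first move is to Hale.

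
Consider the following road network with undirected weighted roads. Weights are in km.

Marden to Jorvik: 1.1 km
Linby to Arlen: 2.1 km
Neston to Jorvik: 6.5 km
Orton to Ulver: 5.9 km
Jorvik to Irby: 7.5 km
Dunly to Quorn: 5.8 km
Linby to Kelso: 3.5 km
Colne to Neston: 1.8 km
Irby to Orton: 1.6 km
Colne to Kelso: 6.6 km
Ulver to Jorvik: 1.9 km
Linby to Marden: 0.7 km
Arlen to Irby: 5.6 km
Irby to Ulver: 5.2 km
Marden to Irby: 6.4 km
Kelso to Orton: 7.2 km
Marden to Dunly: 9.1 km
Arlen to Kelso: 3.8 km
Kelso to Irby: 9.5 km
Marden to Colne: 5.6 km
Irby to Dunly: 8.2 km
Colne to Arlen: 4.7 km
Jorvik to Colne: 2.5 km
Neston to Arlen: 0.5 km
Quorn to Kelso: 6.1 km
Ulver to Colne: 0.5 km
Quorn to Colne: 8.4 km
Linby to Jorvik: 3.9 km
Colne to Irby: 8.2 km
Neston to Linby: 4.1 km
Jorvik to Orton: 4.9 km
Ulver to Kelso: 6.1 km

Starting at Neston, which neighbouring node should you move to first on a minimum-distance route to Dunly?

Candidate routes:
Neston → Arlen → Irby → Dunly: 0.5+5.6+8.2 = 14.3
Neston → Linby → Marden → Dunly: 4.1+0.7+9.1 = 13.9
Neston → Arlen → Linby → Marden → Dunly: 0.5+2.1+0.7+9.1 = 12.4
Cheapest is Neston → Arlen → Linby → Marden → Dunly at 12.4 km.
So from Neston the first move is to Arlen.

Arlen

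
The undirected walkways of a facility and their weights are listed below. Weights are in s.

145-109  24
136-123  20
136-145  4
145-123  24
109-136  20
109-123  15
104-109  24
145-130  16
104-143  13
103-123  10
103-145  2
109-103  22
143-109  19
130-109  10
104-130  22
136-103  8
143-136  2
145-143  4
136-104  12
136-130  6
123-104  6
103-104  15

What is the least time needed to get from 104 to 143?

13 s

Candidate routes:
104–136–143: 12+2 = 14
104–143: 13 = 13
104–136–145–143: 12+4+4 = 20
Cheapest is 104–143 at 13 s.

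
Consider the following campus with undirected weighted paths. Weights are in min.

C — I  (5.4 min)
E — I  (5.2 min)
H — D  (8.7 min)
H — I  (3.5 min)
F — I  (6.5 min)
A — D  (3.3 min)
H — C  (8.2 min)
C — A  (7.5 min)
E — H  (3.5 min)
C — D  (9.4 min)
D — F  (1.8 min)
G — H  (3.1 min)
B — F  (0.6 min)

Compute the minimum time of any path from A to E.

15.5 min

Enumerating some paths:
A → D → H → E: 3.3+8.7+3.5 = 15.5
A → D → F → I → H → E: 3.3+1.8+6.5+3.5+3.5 = 18.6
A → C → I → E: 7.5+5.4+5.2 = 18.1
A → D → F → I → E: 3.3+1.8+6.5+5.2 = 16.8
Cheapest is A → D → H → E at 15.5 min.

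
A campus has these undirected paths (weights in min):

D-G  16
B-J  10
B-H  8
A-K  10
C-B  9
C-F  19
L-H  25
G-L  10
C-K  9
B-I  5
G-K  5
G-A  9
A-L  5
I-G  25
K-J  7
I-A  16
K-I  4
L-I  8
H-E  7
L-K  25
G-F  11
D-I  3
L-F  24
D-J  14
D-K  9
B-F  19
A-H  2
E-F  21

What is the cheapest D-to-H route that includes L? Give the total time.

18 min

Shortest D→L: D–I–L = 11
Shortest L→H: L–A–H = 7
Total via L: 11 + 7 = 18 min.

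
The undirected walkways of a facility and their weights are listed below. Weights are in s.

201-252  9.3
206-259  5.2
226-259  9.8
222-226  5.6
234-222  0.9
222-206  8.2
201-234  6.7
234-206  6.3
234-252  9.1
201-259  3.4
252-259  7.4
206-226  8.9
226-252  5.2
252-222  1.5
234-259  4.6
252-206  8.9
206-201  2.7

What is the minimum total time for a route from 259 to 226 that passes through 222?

11.1 s

Shortest 259→222: 259 → 234 → 222 = 5.5
Best 222 to 226: 222 → 226 costing 5.6
Total via 222: 5.5 + 5.6 = 11.1 s.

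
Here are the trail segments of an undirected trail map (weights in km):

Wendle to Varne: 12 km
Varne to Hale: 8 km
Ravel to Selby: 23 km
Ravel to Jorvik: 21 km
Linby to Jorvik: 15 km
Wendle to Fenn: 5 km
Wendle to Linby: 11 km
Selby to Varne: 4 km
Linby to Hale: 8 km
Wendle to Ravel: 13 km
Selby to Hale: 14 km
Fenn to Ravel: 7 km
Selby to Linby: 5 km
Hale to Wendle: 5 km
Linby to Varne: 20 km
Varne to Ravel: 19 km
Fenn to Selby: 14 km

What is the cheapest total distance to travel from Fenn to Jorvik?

Enumerating some paths:
Fenn - Ravel - Jorvik: 7+21 = 28
Fenn - Wendle - Linby - Jorvik: 5+11+15 = 31
The minimum is 28 km via Fenn - Ravel - Jorvik.

28 km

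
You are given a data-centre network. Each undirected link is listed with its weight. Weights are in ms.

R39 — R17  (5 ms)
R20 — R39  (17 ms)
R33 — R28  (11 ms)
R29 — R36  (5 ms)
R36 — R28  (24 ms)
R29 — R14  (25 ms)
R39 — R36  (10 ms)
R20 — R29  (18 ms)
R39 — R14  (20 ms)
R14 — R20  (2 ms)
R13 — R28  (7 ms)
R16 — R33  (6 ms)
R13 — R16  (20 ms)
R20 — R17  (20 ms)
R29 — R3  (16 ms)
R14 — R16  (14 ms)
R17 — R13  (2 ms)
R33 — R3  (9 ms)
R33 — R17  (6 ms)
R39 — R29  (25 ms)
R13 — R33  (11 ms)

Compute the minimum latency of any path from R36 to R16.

27 ms

Enumerating some paths:
R36 - R39 - R17 - R33 - R16: 10+5+6+6 = 27
R36 - R29 - R3 - R33 - R16: 5+16+9+6 = 36
R36 - R39 - R17 - R13 - R33 - R16: 10+5+2+11+6 = 34
Cheapest is R36 - R39 - R17 - R33 - R16 at 27 ms.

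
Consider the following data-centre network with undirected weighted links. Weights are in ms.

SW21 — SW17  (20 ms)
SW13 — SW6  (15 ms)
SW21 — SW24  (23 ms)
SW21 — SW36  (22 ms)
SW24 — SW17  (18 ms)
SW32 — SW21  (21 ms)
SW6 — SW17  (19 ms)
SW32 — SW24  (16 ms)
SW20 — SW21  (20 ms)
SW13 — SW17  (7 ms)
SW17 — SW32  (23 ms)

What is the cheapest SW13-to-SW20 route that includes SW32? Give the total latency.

71 ms

Best SW13 to SW32: SW13 → SW17 → SW32 costing 30
Shortest SW32→SW20: SW32 → SW21 → SW20 = 41
Total via SW32: 30 + 41 = 71 ms.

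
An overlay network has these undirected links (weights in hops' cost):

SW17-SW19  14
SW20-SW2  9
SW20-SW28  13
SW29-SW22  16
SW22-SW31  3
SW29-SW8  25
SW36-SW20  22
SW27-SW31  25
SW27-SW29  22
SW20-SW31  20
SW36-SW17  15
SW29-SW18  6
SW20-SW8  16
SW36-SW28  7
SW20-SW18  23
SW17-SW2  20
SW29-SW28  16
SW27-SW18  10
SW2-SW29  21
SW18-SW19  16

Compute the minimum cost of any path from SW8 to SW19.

Enumerating some paths:
SW8–SW20–SW18–SW19: 16+23+16 = 55
SW8–SW29–SW18–SW19: 25+6+16 = 47
SW8–SW20–SW2–SW17–SW19: 16+9+20+14 = 59
Cheapest is SW8–SW29–SW18–SW19 at 47 hops' cost.

47 hops' cost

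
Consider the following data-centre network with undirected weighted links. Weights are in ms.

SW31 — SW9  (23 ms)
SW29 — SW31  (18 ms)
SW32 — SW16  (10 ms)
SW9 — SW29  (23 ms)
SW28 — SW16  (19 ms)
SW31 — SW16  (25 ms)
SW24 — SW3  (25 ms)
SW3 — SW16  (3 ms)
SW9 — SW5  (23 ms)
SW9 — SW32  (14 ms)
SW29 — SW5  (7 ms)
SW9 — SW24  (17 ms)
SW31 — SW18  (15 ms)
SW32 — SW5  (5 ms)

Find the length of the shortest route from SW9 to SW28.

Settle nodes by increasing distance from SW9:
SW9: 0
SW32: 14  (via SW9)
SW24: 17  (via SW9)
SW5: 19  (via SW32)
SW29: 23  (via SW9)
SW31: 23  (via SW9)
SW16: 24  (via SW32)
SW3: 27  (via SW16)
SW18: 38  (via SW31)
SW28: 43  (via SW16)
Shortest route: SW9 → SW32 → SW16 → SW28 = 43 ms.

43 ms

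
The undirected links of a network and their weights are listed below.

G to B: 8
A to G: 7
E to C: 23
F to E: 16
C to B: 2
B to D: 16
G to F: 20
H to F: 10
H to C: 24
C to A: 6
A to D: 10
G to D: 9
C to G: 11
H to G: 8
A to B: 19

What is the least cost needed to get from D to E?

39

Candidate routes:
D–A–C–E: 10+6+23 = 39
D–B–C–E: 16+2+23 = 41
Cheapest is D–A–C–E at 39.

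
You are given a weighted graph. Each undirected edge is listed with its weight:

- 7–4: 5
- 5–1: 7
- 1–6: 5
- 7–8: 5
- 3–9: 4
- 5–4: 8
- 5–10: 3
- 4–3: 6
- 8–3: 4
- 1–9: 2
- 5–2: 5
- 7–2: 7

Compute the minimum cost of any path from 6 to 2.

Running Dijkstra from 6:
6: 0
1: 5  (via 6)
9: 7  (via 1)
3: 11  (via 9)
5: 12  (via 1)
8: 15  (via 3)
10: 15  (via 5)
2: 17  (via 5)
Shortest route: 6–1–5–2 = 17.

17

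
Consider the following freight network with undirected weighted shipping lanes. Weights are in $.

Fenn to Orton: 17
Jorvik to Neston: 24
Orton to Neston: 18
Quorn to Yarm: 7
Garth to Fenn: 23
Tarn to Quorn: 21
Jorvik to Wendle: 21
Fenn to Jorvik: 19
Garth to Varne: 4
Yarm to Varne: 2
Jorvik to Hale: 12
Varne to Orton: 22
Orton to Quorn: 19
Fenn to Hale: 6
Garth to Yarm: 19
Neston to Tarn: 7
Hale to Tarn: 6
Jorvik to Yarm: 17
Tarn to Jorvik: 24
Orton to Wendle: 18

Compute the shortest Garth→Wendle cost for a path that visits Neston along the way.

Best Garth to Neston: Garth–Varne–Yarm–Quorn–Tarn–Neston costing 41
Best Neston to Wendle: Neston–Orton–Wendle costing 36
Total via Neston: 41 + 36 = $77.

$77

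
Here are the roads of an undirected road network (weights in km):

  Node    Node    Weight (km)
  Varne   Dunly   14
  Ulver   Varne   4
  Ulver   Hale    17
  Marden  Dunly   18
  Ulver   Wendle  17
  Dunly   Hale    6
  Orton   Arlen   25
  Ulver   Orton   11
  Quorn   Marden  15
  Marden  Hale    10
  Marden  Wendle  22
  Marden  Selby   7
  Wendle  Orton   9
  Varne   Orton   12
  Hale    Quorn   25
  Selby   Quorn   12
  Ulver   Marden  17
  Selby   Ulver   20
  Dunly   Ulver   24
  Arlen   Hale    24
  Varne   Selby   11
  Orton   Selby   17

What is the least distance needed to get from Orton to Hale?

28 km

Settle nodes by increasing distance from Orton:
Orton: 0
Wendle: 9  (via Orton)
Ulver: 11  (via Orton)
Varne: 12  (via Orton)
Selby: 17  (via Orton)
Marden: 24  (via Selby)
Arlen: 25  (via Orton)
Dunly: 26  (via Varne)
Hale: 28  (via Ulver)
Shortest route: Orton–Ulver–Hale = 28 km.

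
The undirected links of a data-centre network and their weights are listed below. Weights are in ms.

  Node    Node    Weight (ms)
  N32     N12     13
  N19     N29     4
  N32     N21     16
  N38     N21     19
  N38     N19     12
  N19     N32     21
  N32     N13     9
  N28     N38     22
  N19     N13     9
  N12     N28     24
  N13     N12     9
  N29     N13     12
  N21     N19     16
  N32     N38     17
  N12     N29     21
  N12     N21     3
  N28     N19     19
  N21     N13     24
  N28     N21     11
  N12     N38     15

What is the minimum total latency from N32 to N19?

18 ms

Candidate routes:
N32 - N13 - N29 - N19: 9+12+4 = 25
N32 - N19: 21 = 21
N32 - N13 - N19: 9+9 = 18
The minimum is 18 ms via N32 - N13 - N19.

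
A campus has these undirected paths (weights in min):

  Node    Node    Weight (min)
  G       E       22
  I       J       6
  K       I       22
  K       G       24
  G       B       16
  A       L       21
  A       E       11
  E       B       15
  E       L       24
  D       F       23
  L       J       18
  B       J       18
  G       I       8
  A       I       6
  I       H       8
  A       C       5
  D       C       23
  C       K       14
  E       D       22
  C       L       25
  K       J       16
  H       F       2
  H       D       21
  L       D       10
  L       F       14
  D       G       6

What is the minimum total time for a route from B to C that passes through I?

Best B to I: B → G → I costing 24
Best I to C: I → A → C costing 11
Total via I: 24 + 11 = 35 min.

35 min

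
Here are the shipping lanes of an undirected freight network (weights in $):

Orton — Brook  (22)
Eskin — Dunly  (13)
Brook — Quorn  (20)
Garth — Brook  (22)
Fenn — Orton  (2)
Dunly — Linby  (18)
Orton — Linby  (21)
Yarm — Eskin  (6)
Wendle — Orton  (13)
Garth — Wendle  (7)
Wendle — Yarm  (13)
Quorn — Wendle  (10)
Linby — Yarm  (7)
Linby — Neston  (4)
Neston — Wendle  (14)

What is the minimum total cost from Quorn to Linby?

Shortest distances from Quorn:
Quorn: 0
Wendle: 10  (via Quorn)
Garth: 17  (via Wendle)
Brook: 20  (via Quorn)
Yarm: 23  (via Wendle)
Orton: 23  (via Wendle)
Neston: 24  (via Wendle)
Fenn: 25  (via Orton)
Linby: 28  (via Neston)
Shortest route: Quorn–Wendle–Neston–Linby = $28.

$28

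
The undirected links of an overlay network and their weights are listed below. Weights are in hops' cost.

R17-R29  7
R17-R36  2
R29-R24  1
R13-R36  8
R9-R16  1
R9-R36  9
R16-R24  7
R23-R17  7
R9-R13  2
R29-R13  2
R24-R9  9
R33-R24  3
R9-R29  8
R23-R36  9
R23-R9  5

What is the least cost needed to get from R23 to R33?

Enumerating some paths:
R23 → R9 → R13 → R29 → R24 → R33: 5+2+2+1+3 = 13
R23 → R9 → R16 → R24 → R33: 5+1+7+3 = 16
Cheapest is R23 → R9 → R13 → R29 → R24 → R33 at 13 hops' cost.

13 hops' cost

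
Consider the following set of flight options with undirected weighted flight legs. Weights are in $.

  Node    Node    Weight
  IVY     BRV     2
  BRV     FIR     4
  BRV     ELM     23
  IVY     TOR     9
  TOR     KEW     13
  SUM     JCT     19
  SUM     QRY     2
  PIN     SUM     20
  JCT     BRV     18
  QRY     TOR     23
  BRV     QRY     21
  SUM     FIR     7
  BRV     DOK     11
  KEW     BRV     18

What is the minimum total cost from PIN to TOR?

$42

Shortest distances from PIN:
PIN: 0
SUM: 20  (via PIN)
QRY: 22  (via SUM)
FIR: 27  (via SUM)
BRV: 31  (via FIR)
IVY: 33  (via BRV)
JCT: 39  (via SUM)
DOK: 42  (via BRV)
TOR: 42  (via IVY)
Shortest route: PIN–SUM–FIR–BRV–IVY–TOR = $42.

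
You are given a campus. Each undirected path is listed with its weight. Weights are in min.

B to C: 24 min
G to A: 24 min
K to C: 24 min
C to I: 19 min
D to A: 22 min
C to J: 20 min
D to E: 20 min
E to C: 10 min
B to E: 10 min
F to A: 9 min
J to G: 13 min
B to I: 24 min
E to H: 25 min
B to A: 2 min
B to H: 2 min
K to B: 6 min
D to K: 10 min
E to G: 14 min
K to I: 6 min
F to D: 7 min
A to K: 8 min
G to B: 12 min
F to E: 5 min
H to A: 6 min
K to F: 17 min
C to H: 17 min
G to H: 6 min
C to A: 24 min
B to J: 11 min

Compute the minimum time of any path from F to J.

Candidate routes:
F - A - B - J: 9+2+11 = 22
F - E - B - J: 5+10+11 = 26
The minimum is 22 min via F - A - B - J.

22 min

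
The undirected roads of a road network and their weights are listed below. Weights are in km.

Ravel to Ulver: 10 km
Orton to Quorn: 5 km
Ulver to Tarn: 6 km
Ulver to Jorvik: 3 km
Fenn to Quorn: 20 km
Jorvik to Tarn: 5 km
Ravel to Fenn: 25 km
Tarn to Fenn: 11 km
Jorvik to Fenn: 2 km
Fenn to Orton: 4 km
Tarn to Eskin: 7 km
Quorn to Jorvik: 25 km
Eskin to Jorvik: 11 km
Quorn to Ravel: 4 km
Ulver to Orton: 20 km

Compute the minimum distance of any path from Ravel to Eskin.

Candidate routes:
Ravel - Ulver - Jorvik - Eskin: 10+3+11 = 24
Ravel - Ulver - Jorvik - Tarn - Eskin: 10+3+5+7 = 25
Ravel - Ulver - Tarn - Eskin: 10+6+7 = 23
Cheapest is Ravel - Ulver - Tarn - Eskin at 23 km.

23 km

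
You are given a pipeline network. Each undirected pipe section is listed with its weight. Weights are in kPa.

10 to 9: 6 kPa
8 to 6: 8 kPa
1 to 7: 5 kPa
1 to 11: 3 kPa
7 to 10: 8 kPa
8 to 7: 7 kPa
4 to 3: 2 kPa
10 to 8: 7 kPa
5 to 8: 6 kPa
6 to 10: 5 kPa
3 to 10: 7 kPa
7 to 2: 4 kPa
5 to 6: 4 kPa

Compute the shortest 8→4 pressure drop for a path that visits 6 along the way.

22 kPa

Shortest 8→6: 8–6 = 8
Best 6 to 4: 6–10–3–4 costing 14
Total via 6: 8 + 14 = 22 kPa.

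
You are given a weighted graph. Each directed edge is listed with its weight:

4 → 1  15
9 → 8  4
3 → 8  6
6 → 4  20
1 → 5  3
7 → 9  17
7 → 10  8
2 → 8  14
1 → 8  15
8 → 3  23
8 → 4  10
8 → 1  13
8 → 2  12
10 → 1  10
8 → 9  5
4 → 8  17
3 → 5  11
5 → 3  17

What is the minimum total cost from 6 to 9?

42

Running Dijkstra from 6:
6: 0
4: 20  (via 6)
1: 35  (via 4)
8: 37  (via 4)
5: 38  (via 1)
9: 42  (via 8)
Shortest route: 6 → 4 → 8 → 9 = 42.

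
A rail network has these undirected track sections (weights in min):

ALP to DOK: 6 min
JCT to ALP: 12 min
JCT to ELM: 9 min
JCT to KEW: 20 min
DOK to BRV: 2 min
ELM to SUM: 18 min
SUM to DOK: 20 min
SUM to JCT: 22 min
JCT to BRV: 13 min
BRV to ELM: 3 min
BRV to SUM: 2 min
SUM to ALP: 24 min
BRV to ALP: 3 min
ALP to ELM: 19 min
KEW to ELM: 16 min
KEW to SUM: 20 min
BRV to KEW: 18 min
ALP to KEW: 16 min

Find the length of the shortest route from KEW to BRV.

18 min

Compare a few routes:
KEW - ALP - BRV: 16+3 = 19
KEW - BRV: 18 = 18
KEW - ELM - BRV: 16+3 = 19
KEW - SUM - BRV: 20+2 = 22
The minimum is 18 min via KEW - BRV.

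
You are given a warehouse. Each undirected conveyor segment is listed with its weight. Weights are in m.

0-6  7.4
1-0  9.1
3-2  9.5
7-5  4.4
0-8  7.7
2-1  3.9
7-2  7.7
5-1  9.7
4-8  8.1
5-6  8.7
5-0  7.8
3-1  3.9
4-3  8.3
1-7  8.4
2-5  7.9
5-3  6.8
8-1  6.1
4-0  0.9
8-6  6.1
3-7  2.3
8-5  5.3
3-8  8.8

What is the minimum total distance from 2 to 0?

Shortest distances from 2:
2: 0
1: 3.9  (via 2)
7: 7.7  (via 2)
3: 7.8  (via 1)
5: 7.9  (via 2)
8: 10  (via 1)
0: 13  (via 1)
Shortest route: 2 → 1 → 0 = 13 m.

13 m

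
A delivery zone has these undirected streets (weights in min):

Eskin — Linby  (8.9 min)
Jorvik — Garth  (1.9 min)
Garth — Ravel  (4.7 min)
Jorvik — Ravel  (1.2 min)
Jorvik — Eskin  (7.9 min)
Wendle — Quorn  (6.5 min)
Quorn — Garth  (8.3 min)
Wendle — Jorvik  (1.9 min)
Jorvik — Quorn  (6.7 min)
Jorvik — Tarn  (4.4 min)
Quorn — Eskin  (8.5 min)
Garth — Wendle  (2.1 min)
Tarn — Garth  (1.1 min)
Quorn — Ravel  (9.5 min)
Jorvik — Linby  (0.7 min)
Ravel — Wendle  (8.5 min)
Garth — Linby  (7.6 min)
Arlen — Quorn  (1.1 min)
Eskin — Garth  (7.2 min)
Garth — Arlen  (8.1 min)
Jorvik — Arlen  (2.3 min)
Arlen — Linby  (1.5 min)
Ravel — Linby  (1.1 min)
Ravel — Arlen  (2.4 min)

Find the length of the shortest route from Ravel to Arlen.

2.4 min

Enumerating some paths:
Ravel - Linby - Arlen: 1.1+1.5 = 2.6
Ravel - Arlen: 2.4 = 2.4
The minimum is 2.4 min via Ravel - Arlen.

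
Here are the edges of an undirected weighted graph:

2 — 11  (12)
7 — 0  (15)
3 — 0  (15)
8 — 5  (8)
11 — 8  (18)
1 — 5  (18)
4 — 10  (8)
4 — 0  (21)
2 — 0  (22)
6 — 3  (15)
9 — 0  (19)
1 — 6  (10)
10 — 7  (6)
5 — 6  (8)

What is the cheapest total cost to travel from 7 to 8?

61

Compare a few routes:
7–0–2–11–8: 15+22+12+18 = 67
7–0–3–6–5–8: 15+15+15+8+8 = 61
The minimum is 61 via 7–0–3–6–5–8.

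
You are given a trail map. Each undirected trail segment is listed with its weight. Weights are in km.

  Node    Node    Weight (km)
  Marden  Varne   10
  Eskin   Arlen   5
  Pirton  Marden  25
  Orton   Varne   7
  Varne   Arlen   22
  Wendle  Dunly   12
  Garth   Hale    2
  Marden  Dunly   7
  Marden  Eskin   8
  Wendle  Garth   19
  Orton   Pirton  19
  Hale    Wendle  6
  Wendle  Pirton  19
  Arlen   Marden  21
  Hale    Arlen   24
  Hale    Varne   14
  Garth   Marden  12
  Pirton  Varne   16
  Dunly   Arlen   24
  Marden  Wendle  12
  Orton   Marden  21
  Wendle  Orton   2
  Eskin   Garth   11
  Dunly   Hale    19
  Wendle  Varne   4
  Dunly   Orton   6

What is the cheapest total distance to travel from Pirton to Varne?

16 km

Compare a few routes:
Pirton - Wendle - Varne: 19+4 = 23
Pirton - Varne: 16 = 16
Cheapest is Pirton - Varne at 16 km.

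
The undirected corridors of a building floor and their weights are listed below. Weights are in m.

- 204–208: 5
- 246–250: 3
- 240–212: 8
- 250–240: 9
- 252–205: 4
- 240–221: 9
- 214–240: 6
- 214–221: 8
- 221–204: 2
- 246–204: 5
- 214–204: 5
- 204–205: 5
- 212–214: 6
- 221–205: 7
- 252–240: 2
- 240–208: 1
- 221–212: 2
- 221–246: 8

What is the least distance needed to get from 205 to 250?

13 m

Shortest distances from 205:
205: 0
252: 4  (via 205)
204: 5  (via 205)
240: 6  (via 252)
208: 7  (via 240)
221: 7  (via 205)
212: 9  (via 221)
214: 10  (via 204)
246: 10  (via 204)
250: 13  (via 246)
Shortest route: 205–204–246–250 = 13 m.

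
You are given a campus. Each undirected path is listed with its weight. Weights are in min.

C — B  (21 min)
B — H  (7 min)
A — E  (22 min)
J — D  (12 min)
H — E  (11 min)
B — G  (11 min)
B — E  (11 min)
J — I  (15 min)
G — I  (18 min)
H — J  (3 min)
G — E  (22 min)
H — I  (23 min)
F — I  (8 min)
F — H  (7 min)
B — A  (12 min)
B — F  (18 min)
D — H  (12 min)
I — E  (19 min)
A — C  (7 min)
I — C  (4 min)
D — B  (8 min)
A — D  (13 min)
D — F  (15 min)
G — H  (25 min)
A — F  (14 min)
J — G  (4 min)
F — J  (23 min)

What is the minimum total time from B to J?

Settle nodes by increasing distance from B:
B: 0
H: 7  (via B)
D: 8  (via B)
J: 10  (via H)
Shortest route: B–H–J = 10 min.

10 min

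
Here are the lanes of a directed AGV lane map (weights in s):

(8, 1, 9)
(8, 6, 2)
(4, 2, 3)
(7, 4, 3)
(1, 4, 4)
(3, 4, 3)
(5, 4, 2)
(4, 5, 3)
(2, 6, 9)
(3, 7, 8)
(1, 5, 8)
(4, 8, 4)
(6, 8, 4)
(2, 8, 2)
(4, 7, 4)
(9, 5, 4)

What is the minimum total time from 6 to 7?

Settle nodes by increasing distance from 6:
6: 0
8: 4  (via 6)
1: 13  (via 8)
4: 17  (via 1)
2: 20  (via 4)
5: 20  (via 4)
7: 21  (via 4)
Shortest route: 6 → 8 → 1 → 4 → 7 = 21 s.

21 s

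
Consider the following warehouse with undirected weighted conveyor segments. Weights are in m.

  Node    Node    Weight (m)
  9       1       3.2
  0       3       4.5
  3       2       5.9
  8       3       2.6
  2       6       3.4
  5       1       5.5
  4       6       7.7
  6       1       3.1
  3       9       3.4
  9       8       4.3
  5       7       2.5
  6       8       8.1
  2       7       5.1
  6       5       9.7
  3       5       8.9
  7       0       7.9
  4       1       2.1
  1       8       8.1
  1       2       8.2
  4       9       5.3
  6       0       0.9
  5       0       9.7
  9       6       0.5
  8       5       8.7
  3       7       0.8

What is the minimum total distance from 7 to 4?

9.5 m

Enumerating some paths:
7 - 3 - 9 - 6 - 1 - 4: 0.8+3.4+0.5+3.1+2.1 = 9.9
7 - 3 - 9 - 4: 0.8+3.4+5.3 = 9.5
The minimum is 9.5 m via 7 - 3 - 9 - 4.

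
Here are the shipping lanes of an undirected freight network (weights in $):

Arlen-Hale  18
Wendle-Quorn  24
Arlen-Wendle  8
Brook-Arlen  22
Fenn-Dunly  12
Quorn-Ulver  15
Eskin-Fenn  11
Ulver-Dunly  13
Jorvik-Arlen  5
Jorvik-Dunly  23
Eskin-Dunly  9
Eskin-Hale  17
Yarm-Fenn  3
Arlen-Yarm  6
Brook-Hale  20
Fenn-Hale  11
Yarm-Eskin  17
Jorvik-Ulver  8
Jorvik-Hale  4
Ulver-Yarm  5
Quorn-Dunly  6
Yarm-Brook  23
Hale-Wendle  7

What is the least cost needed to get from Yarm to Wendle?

$14

Settle nodes by increasing distance from Yarm:
Yarm: 0
Fenn: 3  (via Yarm)
Ulver: 5  (via Yarm)
Arlen: 6  (via Yarm)
Jorvik: 11  (via Arlen)
Wendle: 14  (via Arlen)
Shortest route: Yarm → Arlen → Wendle = $14.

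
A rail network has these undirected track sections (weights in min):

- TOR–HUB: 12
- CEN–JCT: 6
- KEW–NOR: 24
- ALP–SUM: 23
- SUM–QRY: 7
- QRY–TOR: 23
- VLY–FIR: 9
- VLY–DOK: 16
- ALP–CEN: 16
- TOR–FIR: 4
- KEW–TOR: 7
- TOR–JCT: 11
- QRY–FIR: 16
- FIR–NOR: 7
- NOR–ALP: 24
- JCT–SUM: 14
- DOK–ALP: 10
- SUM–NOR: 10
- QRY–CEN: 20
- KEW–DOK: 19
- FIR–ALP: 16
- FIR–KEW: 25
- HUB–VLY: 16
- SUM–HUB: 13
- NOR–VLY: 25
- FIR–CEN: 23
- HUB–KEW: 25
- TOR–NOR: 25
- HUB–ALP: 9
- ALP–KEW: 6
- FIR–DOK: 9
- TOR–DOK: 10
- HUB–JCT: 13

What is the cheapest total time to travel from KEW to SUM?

28 min

Compare a few routes:
KEW - ALP - HUB - SUM: 6+9+13 = 28
KEW - ALP - SUM: 6+23 = 29
Cheapest is KEW - ALP - HUB - SUM at 28 min.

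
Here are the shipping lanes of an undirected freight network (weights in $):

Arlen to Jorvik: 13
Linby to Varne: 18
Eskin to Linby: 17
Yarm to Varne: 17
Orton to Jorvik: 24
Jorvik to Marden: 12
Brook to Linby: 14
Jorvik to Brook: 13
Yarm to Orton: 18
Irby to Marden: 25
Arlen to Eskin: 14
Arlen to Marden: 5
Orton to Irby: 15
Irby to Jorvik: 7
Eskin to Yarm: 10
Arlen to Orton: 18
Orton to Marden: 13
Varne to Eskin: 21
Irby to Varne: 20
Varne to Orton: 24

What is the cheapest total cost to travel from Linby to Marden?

Settle nodes by increasing distance from Linby:
Linby: 0
Brook: 14  (via Linby)
Eskin: 17  (via Linby)
Varne: 18  (via Linby)
Jorvik: 27  (via Brook)
Yarm: 27  (via Eskin)
Arlen: 31  (via Eskin)
Irby: 34  (via Jorvik)
Marden: 36  (via Arlen)
Shortest route: Linby–Eskin–Arlen–Marden = $36.

$36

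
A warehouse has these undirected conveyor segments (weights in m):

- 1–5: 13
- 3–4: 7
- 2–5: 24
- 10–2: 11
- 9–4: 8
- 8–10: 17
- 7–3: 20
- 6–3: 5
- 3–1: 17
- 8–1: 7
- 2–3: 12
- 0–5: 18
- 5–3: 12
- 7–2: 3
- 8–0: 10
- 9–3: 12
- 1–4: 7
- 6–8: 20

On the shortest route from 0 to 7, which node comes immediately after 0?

Candidate routes:
0 - 8 - 10 - 2 - 7: 10+17+11+3 = 41
0 - 5 - 3 - 2 - 7: 18+12+12+3 = 45
0 - 5 - 2 - 7: 18+24+3 = 45
0 - 8 - 1 - 4 - 3 - 2 - 7: 10+7+7+7+12+3 = 46
The minimum is 41 m via 0 - 8 - 10 - 2 - 7.
So from 0 the first move is to 8.

8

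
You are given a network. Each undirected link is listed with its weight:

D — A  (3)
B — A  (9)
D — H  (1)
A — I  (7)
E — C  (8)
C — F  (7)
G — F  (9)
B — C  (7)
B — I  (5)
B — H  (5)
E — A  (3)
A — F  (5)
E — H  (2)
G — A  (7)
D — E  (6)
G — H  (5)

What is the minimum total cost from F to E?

Candidate routes:
F → A → D → H → E: 5+3+1+2 = 11
F → A → E: 5+3 = 8
Cheapest is F → A → E at 8.

8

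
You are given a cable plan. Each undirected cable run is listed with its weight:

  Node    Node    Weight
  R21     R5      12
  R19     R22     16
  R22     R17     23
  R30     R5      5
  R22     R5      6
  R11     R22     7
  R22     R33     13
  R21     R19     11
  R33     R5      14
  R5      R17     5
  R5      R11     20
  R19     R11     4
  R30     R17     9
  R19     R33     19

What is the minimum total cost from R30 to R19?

22

Settle nodes by increasing distance from R30:
R30: 0
R5: 5  (via R30)
R17: 9  (via R30)
R22: 11  (via R5)
R21: 17  (via R5)
R11: 18  (via R22)
R33: 19  (via R5)
R19: 22  (via R11)
Shortest route: R30–R5–R22–R11–R19 = 22.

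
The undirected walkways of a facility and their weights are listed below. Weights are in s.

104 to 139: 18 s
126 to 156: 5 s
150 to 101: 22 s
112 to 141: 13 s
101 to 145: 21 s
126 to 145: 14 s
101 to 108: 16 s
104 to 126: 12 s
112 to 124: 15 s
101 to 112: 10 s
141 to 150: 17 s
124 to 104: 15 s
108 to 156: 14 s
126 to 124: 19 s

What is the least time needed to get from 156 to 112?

39 s

Candidate routes:
156 - 126 - 124 - 112: 5+19+15 = 39
156 - 108 - 101 - 112: 14+16+10 = 40
Cheapest is 156 - 126 - 124 - 112 at 39 s.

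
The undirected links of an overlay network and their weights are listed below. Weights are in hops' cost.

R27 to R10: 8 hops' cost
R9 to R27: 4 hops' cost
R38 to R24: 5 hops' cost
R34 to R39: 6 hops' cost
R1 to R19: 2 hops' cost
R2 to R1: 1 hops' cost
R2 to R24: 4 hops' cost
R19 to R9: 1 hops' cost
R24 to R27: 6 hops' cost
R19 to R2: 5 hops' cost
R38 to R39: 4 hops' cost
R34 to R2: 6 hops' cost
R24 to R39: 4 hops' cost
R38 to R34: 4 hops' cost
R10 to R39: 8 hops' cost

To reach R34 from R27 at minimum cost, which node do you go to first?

R9

Candidate routes:
R27 → R24 → R39 → R34: 6+4+6 = 16
R27 → R9 → R19 → R2 → R34: 4+1+5+6 = 16
R27 → R9 → R19 → R1 → R2 → R34: 4+1+2+1+6 = 14
R27 → R24 → R38 → R34: 6+5+4 = 15
Cheapest is R27 → R9 → R19 → R1 → R2 → R34 at 14 hops' cost.
So from R27 the first move is to R9.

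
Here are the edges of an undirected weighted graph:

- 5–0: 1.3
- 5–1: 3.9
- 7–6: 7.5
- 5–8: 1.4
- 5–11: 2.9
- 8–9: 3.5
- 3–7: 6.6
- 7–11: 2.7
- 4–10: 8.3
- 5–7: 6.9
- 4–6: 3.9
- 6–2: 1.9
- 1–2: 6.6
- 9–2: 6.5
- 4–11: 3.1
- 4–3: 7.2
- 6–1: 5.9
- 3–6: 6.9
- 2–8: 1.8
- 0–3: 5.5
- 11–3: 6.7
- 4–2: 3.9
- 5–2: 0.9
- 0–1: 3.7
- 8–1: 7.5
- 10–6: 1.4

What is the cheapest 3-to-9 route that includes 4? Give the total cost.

16.4

Best 3 to 4: 3 → 4 costing 7.2
Shortest 4→9: 4 → 2 → 8 → 9 = 9.2
Total via 4: 7.2 + 9.2 = 16.4.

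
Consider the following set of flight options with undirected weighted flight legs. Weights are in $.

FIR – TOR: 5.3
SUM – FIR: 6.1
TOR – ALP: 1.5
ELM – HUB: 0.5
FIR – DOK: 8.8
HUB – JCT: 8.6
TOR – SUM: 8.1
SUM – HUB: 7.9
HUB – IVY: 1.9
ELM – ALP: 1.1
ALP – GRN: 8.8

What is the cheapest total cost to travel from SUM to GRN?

Candidate routes:
SUM - TOR - ALP - GRN: 8.1+1.5+8.8 = 18.4
SUM - FIR - TOR - ALP - GRN: 6.1+5.3+1.5+8.8 = 21.7
SUM - HUB - ELM - ALP - GRN: 7.9+0.5+1.1+8.8 = 18.3
The minimum is $18.3 via SUM - HUB - ELM - ALP - GRN.

$18.3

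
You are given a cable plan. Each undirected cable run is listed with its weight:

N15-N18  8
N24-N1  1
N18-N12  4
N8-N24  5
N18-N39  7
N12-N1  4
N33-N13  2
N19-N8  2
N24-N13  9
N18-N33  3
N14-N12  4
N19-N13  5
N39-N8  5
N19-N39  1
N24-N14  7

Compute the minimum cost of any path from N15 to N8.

18

Compare a few routes:
N15 - N18 - N39 - N8: 8+7+5 = 20
N15 - N18 - N39 - N19 - N8: 8+7+1+2 = 18
N15 - N18 - N33 - N13 - N19 - N8: 8+3+2+5+2 = 20
The minimum is 18 via N15 - N18 - N39 - N19 - N8.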